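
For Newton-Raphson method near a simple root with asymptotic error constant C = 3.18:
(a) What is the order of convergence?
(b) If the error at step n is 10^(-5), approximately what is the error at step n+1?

(a) Newton-Raphson has quadratic (order 2) convergence near simple roots.
    This means |e_{n+1}| ≈ C|e_n|².

(b) With |e_n| = 10^(-5) and C = 3.18:
    |e_{n+1}| ≈ 3.18 × (10^(-5))² = 3.18 × 10^(-10)

(a) 2 (quadratic); (b) |e_{n+1}| ≈ 3.180e-10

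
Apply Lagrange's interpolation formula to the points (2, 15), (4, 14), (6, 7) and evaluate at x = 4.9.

Lagrange interpolation formula:
P(x) = Σ yᵢ × Lᵢ(x)
where Lᵢ(x) = Π_{j≠i} (x - xⱼ)/(xᵢ - xⱼ)

L_0(4.9) = (4.9 - 4)/(2 - 4) × (4.9 - 6)/(2 - 6) = -0.123750
L_1(4.9) = (4.9 - 2)/(4 - 2) × (4.9 - 6)/(4 - 6) = 0.797500
L_2(4.9) = (4.9 - 2)/(6 - 2) × (4.9 - 4)/(6 - 4) = 0.326250

P(4.9) = 15×L_0(4.9) + 14×L_1(4.9) + 7×L_2(4.9)
P(4.9) = 11.592500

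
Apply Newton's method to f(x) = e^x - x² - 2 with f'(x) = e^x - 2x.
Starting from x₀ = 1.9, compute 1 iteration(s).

f(x) = e^x - x² - 2
f'(x) = e^x - 2x
x₀ = 1.9

Newton-Raphson formula: x_{n+1} = x_n - f(x_n)/f'(x_n)

Iteration 1:
  f(1.900000) = 1.075894
  f'(1.900000) = 2.885894
  x_1 = 1.900000 - 1.075894/2.885894 = 1.527189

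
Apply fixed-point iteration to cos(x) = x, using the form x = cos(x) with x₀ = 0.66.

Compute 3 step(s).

Equation: cos(x) = x
Fixed-point form: x = cos(x)
x₀ = 0.66

x_1 = g(0.660000) = 0.789992
x_2 = g(0.789992) = 0.703851
x_3 = g(0.703851) = 0.762356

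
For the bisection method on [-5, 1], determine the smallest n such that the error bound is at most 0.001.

We need (b-a)/2^n ≤ 0.001
(1 - (-5))/2^n ≤ 0.001
6/2^n ≤ 0.001
2^n ≥ 6000
n ≥ log₂(6000) = 12.55
n ≥ 13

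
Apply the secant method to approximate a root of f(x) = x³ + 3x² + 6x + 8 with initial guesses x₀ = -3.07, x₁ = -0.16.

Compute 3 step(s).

f(x) = x³ + 3x² + 6x + 8
x₀ = -3.07, x₁ = -0.16

Secant formula: x_{n+1} = x_n - f(x_n)(x_n - x_{n-1})/(f(x_n) - f(x_{n-1}))

Iteration 1:
  f(-3.070000) = -11.079743
  f(-0.160000) = 7.112704
  x_2 = -0.160000 - 7.112704×(-0.160000 - (-3.070000))/(7.112704 - (-11.079743))
       = -1.297723
Iteration 2:
  f(-0.160000) = 7.112704
  f(-1.297723) = 3.080441
  x_3 = -1.297723 - 3.080441×(-1.297723 - (-0.160000))/(3.080441 - 7.112704)
       = -2.166885
Iteration 3:
  f(-1.297723) = 3.080441
  f(-2.166885) = -1.089508
  x_4 = -2.166885 - (-1.089508)×(-2.166885 - (-1.297723))/(-1.089508 - 3.080441)
       = -1.939794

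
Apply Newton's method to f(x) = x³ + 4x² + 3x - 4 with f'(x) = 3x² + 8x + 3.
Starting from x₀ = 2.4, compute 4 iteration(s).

f(x) = x³ + 4x² + 3x - 4
f'(x) = 3x² + 8x + 3
x₀ = 2.4

Newton-Raphson formula: x_{n+1} = x_n - f(x_n)/f'(x_n)

Iteration 1:
  f(2.400000) = 40.064000
  f'(2.400000) = 39.480000
  x_1 = 2.400000 - 40.064000/39.480000 = 1.385208
Iteration 2:
  f(1.385208) = 10.488762
  f'(1.385208) = 19.838063
  x_2 = 1.385208 - 10.488762/19.838063 = 0.856489
Iteration 3:
  f(0.856489) = 2.132054
  f'(0.856489) = 12.052628
  x_3 = 0.856489 - 2.132054/12.052628 = 0.679593
Iteration 4:
  f(0.679593) = 0.200036
  f'(0.679593) = 9.822287
  x_4 = 0.679593 - 0.200036/9.822287 = 0.659228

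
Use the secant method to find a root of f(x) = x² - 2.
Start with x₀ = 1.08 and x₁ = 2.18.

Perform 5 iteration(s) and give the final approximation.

f(x) = x² - 2
x₀ = 1.08, x₁ = 2.18

Secant formula: x_{n+1} = x_n - f(x_n)(x_n - x_{n-1})/(f(x_n) - f(x_{n-1}))

Iteration 1:
  f(1.080000) = -0.833600
  f(2.180000) = 2.752400
  x_2 = 2.180000 - 2.752400×(2.180000 - 1.080000)/(2.752400 - (-0.833600))
       = 1.335706
Iteration 2:
  f(2.180000) = 2.752400
  f(1.335706) = -0.215891
  x_3 = 1.335706 - (-0.215891)×(1.335706 - 2.180000)/(-0.215891 - 2.752400)
       = 1.397113
Iteration 3:
  f(1.335706) = -0.215891
  f(1.397113) = -0.048075
  x_4 = 1.397113 - (-0.048075)×(1.397113 - 1.335706)/(-0.048075 - (-0.215891))
       = 1.414705
Iteration 4:
  f(1.397113) = -0.048075
  f(1.414705) = 0.001390
  x_5 = 1.414705 - 0.001390×(1.414705 - 1.397113)/(0.001390 - (-0.048075))
       = 1.414211
Iteration 5:
  f(1.414705) = 0.001390
  f(1.414211) = -0.000008
  x_6 = 1.414211 - (-0.000008)×(1.414211 - 1.414705)/(-0.000008 - 0.001390)
       = 1.414214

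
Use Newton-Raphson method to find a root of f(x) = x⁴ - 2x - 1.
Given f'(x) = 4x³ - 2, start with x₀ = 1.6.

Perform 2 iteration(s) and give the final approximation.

f(x) = x⁴ - 2x - 1
f'(x) = 4x³ - 2
x₀ = 1.6

Newton-Raphson formula: x_{n+1} = x_n - f(x_n)/f'(x_n)

Iteration 1:
  f(1.600000) = 2.353600
  f'(1.600000) = 14.384000
  x_1 = 1.600000 - 2.353600/14.384000 = 1.436374
Iteration 2:
  f(1.436374) = 0.383921
  f'(1.436374) = 9.853930
  x_2 = 1.436374 - 0.383921/9.853930 = 1.397413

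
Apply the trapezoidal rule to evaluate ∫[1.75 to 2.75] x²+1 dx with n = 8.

f(x) = x²+1
a = 1.75, b = 2.75, n = 8
h = (b - a)/n = 0.125000

Trapezoidal rule: (h/2)[f(x₀) + 2f(x₁) + 2f(x₂) + ... + f(xₙ)]

x_0 = 1.7500, f(x_0) = 4.062500, coefficient = 1
x_1 = 1.8750, f(x_1) = 4.515625, coefficient = 2
x_2 = 2.0000, f(x_2) = 5.000000, coefficient = 2
x_3 = 2.1250, f(x_3) = 5.515625, coefficient = 2
x_4 = 2.2500, f(x_4) = 6.062500, coefficient = 2
x_5 = 2.3750, f(x_5) = 6.640625, coefficient = 2
x_6 = 2.5000, f(x_6) = 7.250000, coefficient = 2
x_7 = 2.6250, f(x_7) = 7.890625, coefficient = 2
x_8 = 2.7500, f(x_8) = 8.562500, coefficient = 1

I ≈ (0.125000/2) × 98.375000 = 6.148438
Exact value: 6.145833
Error: 0.002604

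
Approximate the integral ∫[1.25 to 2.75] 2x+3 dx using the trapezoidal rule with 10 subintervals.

f(x) = 2x+3
a = 1.25, b = 2.75, n = 10
h = (b - a)/n = 0.150000

Trapezoidal rule: (h/2)[f(x₀) + 2f(x₁) + 2f(x₂) + ... + f(xₙ)]

x_0 = 1.2500, f(x_0) = 5.500000, coefficient = 1
x_1 = 1.4000, f(x_1) = 5.800000, coefficient = 2
x_2 = 1.5500, f(x_2) = 6.100000, coefficient = 2
x_3 = 1.7000, f(x_3) = 6.400000, coefficient = 2
x_4 = 1.8500, f(x_4) = 6.700000, coefficient = 2
x_5 = 2.0000, f(x_5) = 7.000000, coefficient = 2
x_6 = 2.1500, f(x_6) = 7.300000, coefficient = 2
x_7 = 2.3000, f(x_7) = 7.600000, coefficient = 2
x_8 = 2.4500, f(x_8) = 7.900000, coefficient = 2
x_9 = 2.6000, f(x_9) = 8.200000, coefficient = 2
x_10 = 2.7500, f(x_10) = 8.500000, coefficient = 1

I ≈ (0.150000/2) × 140.000000 = 10.500000
Exact value: 10.500000
Error: 0.000000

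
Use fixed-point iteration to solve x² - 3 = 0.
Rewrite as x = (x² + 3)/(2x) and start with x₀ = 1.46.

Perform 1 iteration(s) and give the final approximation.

Equation: x² - 3 = 0
Fixed-point form: x = (x² + 3)/(2x)
x₀ = 1.46

x_1 = g(1.460000) = 1.757397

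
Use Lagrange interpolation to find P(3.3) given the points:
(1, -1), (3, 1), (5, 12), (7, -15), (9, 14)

Lagrange interpolation formula:
P(x) = Σ yᵢ × Lᵢ(x)
where Lᵢ(x) = Π_{j≠i} (x - xⱼ)/(xᵢ - xⱼ)

L_0(3.3) = (3.3 - 3)/(1 - 3) × (3.3 - 5)/(1 - 5) × (3.3 - 7)/(1 - 7) × (3.3 - 9)/(1 - 9) = -0.028010
L_1(3.3) = (3.3 - 1)/(3 - 1) × (3.3 - 5)/(3 - 5) × (3.3 - 7)/(3 - 7) × (3.3 - 9)/(3 - 9) = 0.858978
L_2(3.3) = (3.3 - 1)/(5 - 1) × (3.3 - 3)/(5 - 3) × (3.3 - 7)/(5 - 7) × (3.3 - 9)/(5 - 9) = 0.227377
L_3(3.3) = (3.3 - 1)/(7 - 1) × (3.3 - 3)/(7 - 3) × (3.3 - 5)/(7 - 5) × (3.3 - 9)/(7 - 9) = -0.069647
L_4(3.3) = (3.3 - 1)/(9 - 1) × (3.3 - 3)/(9 - 3) × (3.3 - 5)/(9 - 5) × (3.3 - 7)/(9 - 7) = 0.011302

P(3.3) = (-1)×L_0(3.3) + 1×L_1(3.3) + 12×L_2(3.3) + (-15)×L_3(3.3) + 14×L_4(3.3)
P(3.3) = 4.818443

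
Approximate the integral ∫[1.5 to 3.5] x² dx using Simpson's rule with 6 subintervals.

f(x) = x²
a = 1.5, b = 3.5, n = 6
h = (b - a)/n = 0.333333

Simpson's rule: (h/3)[f(x₀) + 4f(x₁) + 2f(x₂) + ... + f(xₙ)]

x_0 = 1.5000, f(x_0) = 2.250000, coefficient = 1
x_1 = 1.8333, f(x_1) = 3.361111, coefficient = 4
x_2 = 2.1667, f(x_2) = 4.694444, coefficient = 2
x_3 = 2.5000, f(x_3) = 6.250000, coefficient = 4
x_4 = 2.8333, f(x_4) = 8.027778, coefficient = 2
x_5 = 3.1667, f(x_5) = 10.027778, coefficient = 4
x_6 = 3.5000, f(x_6) = 12.250000, coefficient = 1

I ≈ (0.333333/3) × 118.500000 = 13.166667
Exact value: 13.166667
Error: 0.000000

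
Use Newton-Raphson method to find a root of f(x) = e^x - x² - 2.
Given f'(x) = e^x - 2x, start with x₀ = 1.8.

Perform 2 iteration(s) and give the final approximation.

f(x) = e^x - x² - 2
f'(x) = e^x - 2x
x₀ = 1.8

Newton-Raphson formula: x_{n+1} = x_n - f(x_n)/f'(x_n)

Iteration 1:
  f(1.800000) = 0.809647
  f'(1.800000) = 2.449647
  x_1 = 1.800000 - 0.809647/2.449647 = 1.469484
Iteration 2:
  f(1.469484) = 0.187608
  f'(1.469484) = 1.408024
  x_2 = 1.469484 - 0.187608/1.408024 = 1.336242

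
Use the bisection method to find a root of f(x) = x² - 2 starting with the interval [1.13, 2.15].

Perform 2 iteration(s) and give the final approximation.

f(x) = x² - 2
Initial interval: [1.13, 2.15]

Iteration 1:
  c_1 = (1.130000 + 2.150000)/2 = 1.640000
  f(c_1) = f(1.640000) = 0.689600
  f(a) × f(c) < 0, new interval: [1.130000, 1.640000]
Iteration 2:
  c_2 = (1.130000 + 1.640000)/2 = 1.385000
  f(c_2) = f(1.385000) = -0.081775
  f(a) × f(c) ≥ 0, new interval: [1.385000, 1.640000]

After 2 iteration(s), the approximation is c_2 = 1.385000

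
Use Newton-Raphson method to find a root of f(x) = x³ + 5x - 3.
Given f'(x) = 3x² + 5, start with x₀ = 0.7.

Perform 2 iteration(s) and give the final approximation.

f(x) = x³ + 5x - 3
f'(x) = 3x² + 5
x₀ = 0.7

Newton-Raphson formula: x_{n+1} = x_n - f(x_n)/f'(x_n)

Iteration 1:
  f(0.700000) = 0.843000
  f'(0.700000) = 6.470000
  x_1 = 0.700000 - 0.843000/6.470000 = 0.569706
Iteration 2:
  f(0.569706) = 0.033439
  f'(0.569706) = 5.973696
  x_2 = 0.569706 - 0.033439/5.973696 = 0.564109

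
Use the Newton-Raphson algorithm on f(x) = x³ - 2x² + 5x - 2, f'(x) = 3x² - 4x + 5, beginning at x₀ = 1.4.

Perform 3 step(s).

f(x) = x³ - 2x² + 5x - 2
f'(x) = 3x² - 4x + 5
x₀ = 1.4

Newton-Raphson formula: x_{n+1} = x_n - f(x_n)/f'(x_n)

Iteration 1:
  f(1.400000) = 3.824000
  f'(1.400000) = 5.280000
  x_1 = 1.400000 - 3.824000/5.280000 = 0.675758
Iteration 2:
  f(0.675758) = 0.774075
  f'(0.675758) = 3.666915
  x_2 = 0.675758 - 0.774075/3.666915 = 0.464661
Iteration 3:
  f(0.464661) = -0.008192
  f'(0.464661) = 3.789086
  x_3 = 0.464661 - (-0.008192)/3.789086 = 0.466822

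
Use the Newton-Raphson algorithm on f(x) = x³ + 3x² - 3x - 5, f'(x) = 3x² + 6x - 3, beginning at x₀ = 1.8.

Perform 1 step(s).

f(x) = x³ + 3x² - 3x - 5
f'(x) = 3x² + 6x - 3
x₀ = 1.8

Newton-Raphson formula: x_{n+1} = x_n - f(x_n)/f'(x_n)

Iteration 1:
  f(1.800000) = 5.152000
  f'(1.800000) = 17.520000
  x_1 = 1.800000 - 5.152000/17.520000 = 1.505936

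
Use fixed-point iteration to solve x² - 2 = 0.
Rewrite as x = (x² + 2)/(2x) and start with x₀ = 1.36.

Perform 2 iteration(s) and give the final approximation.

Equation: x² - 2 = 0
Fixed-point form: x = (x² + 2)/(2x)
x₀ = 1.36

x_1 = g(1.360000) = 1.415294
x_2 = g(1.415294) = 1.414214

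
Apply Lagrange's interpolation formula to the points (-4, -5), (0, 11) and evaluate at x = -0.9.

Lagrange interpolation formula:
P(x) = Σ yᵢ × Lᵢ(x)
where Lᵢ(x) = Π_{j≠i} (x - xⱼ)/(xᵢ - xⱼ)

L_0(-0.9) = (-0.9 - 0)/(-4 - 0) = 0.225000
L_1(-0.9) = (-0.9 - (-4))/(0 - (-4)) = 0.775000

P(-0.9) = (-5)×L_0(-0.9) + 11×L_1(-0.9)
P(-0.9) = 7.400000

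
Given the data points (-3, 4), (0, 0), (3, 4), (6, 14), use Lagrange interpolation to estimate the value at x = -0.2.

Lagrange interpolation formula:
P(x) = Σ yᵢ × Lᵢ(x)
where Lᵢ(x) = Π_{j≠i} (x - xⱼ)/(xᵢ - xⱼ)

L_0(-0.2) = (-0.2 - 0)/(-3 - 0) × (-0.2 - 3)/(-3 - 3) × (-0.2 - 6)/(-3 - 6) = 0.024494
L_1(-0.2) = (-0.2 - (-3))/(0 - (-3)) × (-0.2 - 3)/(0 - 3) × (-0.2 - 6)/(0 - 6) = 1.028741
L_2(-0.2) = (-0.2 - (-3))/(3 - (-3)) × (-0.2 - 0)/(3 - 0) × (-0.2 - 6)/(3 - 6) = -0.064296
L_3(-0.2) = (-0.2 - (-3))/(6 - (-3)) × (-0.2 - 0)/(6 - 0) × (-0.2 - 3)/(6 - 3) = 0.011062

P(-0.2) = 4×L_0(-0.2) + 0×L_1(-0.2) + 4×L_2(-0.2) + 14×L_3(-0.2)
P(-0.2) = -0.004346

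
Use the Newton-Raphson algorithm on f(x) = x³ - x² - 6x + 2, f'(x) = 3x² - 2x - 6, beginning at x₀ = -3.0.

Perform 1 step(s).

f(x) = x³ - x² - 6x + 2
f'(x) = 3x² - 2x - 6
x₀ = -3.0

Newton-Raphson formula: x_{n+1} = x_n - f(x_n)/f'(x_n)

Iteration 1:
  f(-3.000000) = -16.000000
  f'(-3.000000) = 27.000000
  x_1 = -3.000000 - (-16.000000)/27.000000 = -2.407407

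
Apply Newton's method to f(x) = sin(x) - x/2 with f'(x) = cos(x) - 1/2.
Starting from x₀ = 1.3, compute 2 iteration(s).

f(x) = sin(x) - x/2
f'(x) = cos(x) - 1/2
x₀ = 1.3

Newton-Raphson formula: x_{n+1} = x_n - f(x_n)/f'(x_n)

Iteration 1:
  f(1.300000) = 0.313558
  f'(1.300000) = -0.232501
  x_1 = 1.300000 - 0.313558/(-0.232501) = 2.648631
Iteration 2:
  f(2.648631) = -0.851078
  f'(2.648631) = -1.380935
  x_2 = 2.648631 - (-0.851078)/(-1.380935) = 2.032325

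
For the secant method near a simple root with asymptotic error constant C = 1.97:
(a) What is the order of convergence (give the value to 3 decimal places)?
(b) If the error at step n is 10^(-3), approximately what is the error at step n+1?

(a) Secant method has superlinear convergence with order φ = (1+√5)/2 ≈ 1.618.
    This means |e_{n+1}| ≈ C|e_n|^1.618.

(b) With |e_n| = 10^(-3) and C = 1.97:
    |e_{n+1}| ≈ 1.97 × (10^(-3))^1.618 = 1.97 × 10^(-4.85)

(a) ≈ 1.618 (golden ratio); (b) |e_{n+1}| ≈ 2.757e-05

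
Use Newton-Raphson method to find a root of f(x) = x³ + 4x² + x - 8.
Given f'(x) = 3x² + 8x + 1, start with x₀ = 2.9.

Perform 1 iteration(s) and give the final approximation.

f(x) = x³ + 4x² + x - 8
f'(x) = 3x² + 8x + 1
x₀ = 2.9

Newton-Raphson formula: x_{n+1} = x_n - f(x_n)/f'(x_n)

Iteration 1:
  f(2.900000) = 52.929000
  f'(2.900000) = 49.430000
  x_1 = 2.900000 - 52.929000/49.430000 = 1.829213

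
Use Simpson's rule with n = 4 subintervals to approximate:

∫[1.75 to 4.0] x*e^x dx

f(x) = x*e^x
a = 1.75, b = 4.0, n = 4
h = (b - a)/n = 0.562500

Simpson's rule: (h/3)[f(x₀) + 4f(x₁) + 2f(x₂) + ... + f(xₙ)]

x_0 = 1.7500, f(x_0) = 10.070555, coefficient = 1
x_1 = 2.3125, f(x_1) = 23.355423, coefficient = 4
x_2 = 2.8750, f(x_2) = 50.960594, coefficient = 2
x_3 = 3.4375, f(x_3) = 106.937491, coefficient = 4
x_4 = 4.0000, f(x_4) = 218.392600, coefficient = 1

I ≈ (0.562500/3) × 851.555996 = 159.666749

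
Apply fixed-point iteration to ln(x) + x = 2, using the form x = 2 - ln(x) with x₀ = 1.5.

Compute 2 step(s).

Equation: ln(x) + x = 2
Fixed-point form: x = 2 - ln(x)
x₀ = 1.5

x_1 = g(1.500000) = 1.594535
x_2 = g(1.594535) = 1.533418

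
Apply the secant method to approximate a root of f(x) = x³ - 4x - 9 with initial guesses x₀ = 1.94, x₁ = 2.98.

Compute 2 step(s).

f(x) = x³ - 4x - 9
x₀ = 1.94, x₁ = 2.98

Secant formula: x_{n+1} = x_n - f(x_n)(x_n - x_{n-1})/(f(x_n) - f(x_{n-1}))

Iteration 1:
  f(1.940000) = -9.458616
  f(2.980000) = 5.543592
  x_2 = 2.980000 - 5.543592×(2.980000 - 1.940000)/(5.543592 - (-9.458616))
       = 2.595701
Iteration 2:
  f(2.980000) = 5.543592
  f(2.595701) = -1.893846
  x_3 = 2.595701 - (-1.893846)×(2.595701 - 2.980000)/(-1.893846 - 5.543592)
       = 2.693558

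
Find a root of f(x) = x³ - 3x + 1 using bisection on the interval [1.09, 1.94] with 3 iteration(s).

f(x) = x³ - 3x + 1
Initial interval: [1.09, 1.94]

Iteration 1:
  c_1 = (1.090000 + 1.940000)/2 = 1.515000
  f(c_1) = f(1.515000) = -0.067734
  f(a) × f(c) ≥ 0, new interval: [1.515000, 1.940000]
Iteration 2:
  c_2 = (1.515000 + 1.940000)/2 = 1.727500
  f(c_2) = f(1.727500) = 0.972803
  f(a) × f(c) < 0, new interval: [1.515000, 1.727500]
Iteration 3:
  c_3 = (1.515000 + 1.727500)/2 = 1.621250
  f(c_3) = f(1.621250) = 0.397627
  f(a) × f(c) < 0, new interval: [1.515000, 1.621250]

After 3 iteration(s), the approximation is c_3 = 1.621250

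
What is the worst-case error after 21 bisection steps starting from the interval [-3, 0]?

Bisection error bound: |error| ≤ (b-a)/2^n
|error| ≤ (0 - (-3))/2^21 = 3/2^21
|error| ≤ 0.0000014305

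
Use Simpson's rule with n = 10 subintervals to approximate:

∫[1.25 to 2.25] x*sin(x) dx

f(x) = x*sin(x)
a = 1.25, b = 2.25, n = 10
h = (b - a)/n = 0.100000

Simpson's rule: (h/3)[f(x₀) + 4f(x₁) + 2f(x₂) + ... + f(xₙ)]

x_0 = 1.2500, f(x_0) = 1.186231, coefficient = 1
x_1 = 1.3500, f(x_1) = 1.317227, coefficient = 4
x_2 = 1.4500, f(x_2) = 1.439434, coefficient = 2
x_3 = 1.5500, f(x_3) = 1.549665, coefficient = 4
x_4 = 1.6500, f(x_4) = 1.644827, coefficient = 2
x_5 = 1.7500, f(x_5) = 1.721975, coefficient = 4
x_6 = 1.8500, f(x_6) = 1.778359, coefficient = 2
x_7 = 1.9500, f(x_7) = 1.811471, coefficient = 4
x_8 = 2.0500, f(x_8) = 1.819093, coefficient = 2
x_9 = 2.1500, f(x_9) = 1.799332, coefficient = 4
x_10 = 2.2500, f(x_10) = 1.750665, coefficient = 1

I ≈ (0.100000/3) × 49.099004 = 1.636633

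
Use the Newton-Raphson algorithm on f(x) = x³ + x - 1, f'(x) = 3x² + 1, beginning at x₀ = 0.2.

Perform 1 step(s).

f(x) = x³ + x - 1
f'(x) = 3x² + 1
x₀ = 0.2

Newton-Raphson formula: x_{n+1} = x_n - f(x_n)/f'(x_n)

Iteration 1:
  f(0.200000) = -0.792000
  f'(0.200000) = 1.120000
  x_1 = 0.200000 - (-0.792000)/1.120000 = 0.907143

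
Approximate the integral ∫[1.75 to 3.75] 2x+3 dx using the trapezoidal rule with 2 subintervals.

f(x) = 2x+3
a = 1.75, b = 3.75, n = 2
h = (b - a)/n = 1.000000

Trapezoidal rule: (h/2)[f(x₀) + 2f(x₁) + 2f(x₂) + ... + f(xₙ)]

x_0 = 1.7500, f(x_0) = 6.500000, coefficient = 1
x_1 = 2.7500, f(x_1) = 8.500000, coefficient = 2
x_2 = 3.7500, f(x_2) = 10.500000, coefficient = 1

I ≈ (1.000000/2) × 34.000000 = 17.000000
Exact value: 17.000000
Error: 0.000000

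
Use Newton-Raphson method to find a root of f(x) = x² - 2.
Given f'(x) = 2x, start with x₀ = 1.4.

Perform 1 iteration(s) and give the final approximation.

f(x) = x² - 2
f'(x) = 2x
x₀ = 1.4

Newton-Raphson formula: x_{n+1} = x_n - f(x_n)/f'(x_n)

Iteration 1:
  f(1.400000) = -0.040000
  f'(1.400000) = 2.800000
  x_1 = 1.400000 - (-0.040000)/2.800000 = 1.414286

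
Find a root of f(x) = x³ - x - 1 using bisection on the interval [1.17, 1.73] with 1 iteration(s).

f(x) = x³ - x - 1
Initial interval: [1.17, 1.73]

Iteration 1:
  c_1 = (1.170000 + 1.730000)/2 = 1.450000
  f(c_1) = f(1.450000) = 0.598625
  f(a) × f(c) < 0, new interval: [1.170000, 1.450000]

After 1 iteration(s), the approximation is c_1 = 1.450000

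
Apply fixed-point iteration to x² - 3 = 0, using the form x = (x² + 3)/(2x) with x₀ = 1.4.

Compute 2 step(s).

Equation: x² - 3 = 0
Fixed-point form: x = (x² + 3)/(2x)
x₀ = 1.4

x_1 = g(1.400000) = 1.771429
x_2 = g(1.771429) = 1.732488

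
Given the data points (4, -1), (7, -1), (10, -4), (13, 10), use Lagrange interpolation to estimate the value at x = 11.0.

Lagrange interpolation formula:
P(x) = Σ yᵢ × Lᵢ(x)
where Lᵢ(x) = Π_{j≠i} (x - xⱼ)/(xᵢ - xⱼ)

L_0(11.0) = (11.0 - 7)/(4 - 7) × (11.0 - 10)/(4 - 10) × (11.0 - 13)/(4 - 13) = 0.049383
L_1(11.0) = (11.0 - 4)/(7 - 4) × (11.0 - 10)/(7 - 10) × (11.0 - 13)/(7 - 13) = -0.259259
L_2(11.0) = (11.0 - 4)/(10 - 4) × (11.0 - 7)/(10 - 7) × (11.0 - 13)/(10 - 13) = 1.037037
L_3(11.0) = (11.0 - 4)/(13 - 4) × (11.0 - 7)/(13 - 7) × (11.0 - 10)/(13 - 10) = 0.172840

P(11.0) = (-1)×L_0(11.0) + (-1)×L_1(11.0) + (-4)×L_2(11.0) + 10×L_3(11.0)
P(11.0) = -2.209877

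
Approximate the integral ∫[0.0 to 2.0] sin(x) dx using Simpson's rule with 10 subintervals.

f(x) = sin(x)
a = 0.0, b = 2.0, n = 10
h = (b - a)/n = 0.200000

Simpson's rule: (h/3)[f(x₀) + 4f(x₁) + 2f(x₂) + ... + f(xₙ)]

x_0 = 0.0000, f(x_0) = 0.000000, coefficient = 1
x_1 = 0.2000, f(x_1) = 0.198669, coefficient = 4
x_2 = 0.4000, f(x_2) = 0.389418, coefficient = 2
x_3 = 0.6000, f(x_3) = 0.564642, coefficient = 4
x_4 = 0.8000, f(x_4) = 0.717356, coefficient = 2
x_5 = 1.0000, f(x_5) = 0.841471, coefficient = 4
x_6 = 1.2000, f(x_6) = 0.932039, coefficient = 2
x_7 = 1.4000, f(x_7) = 0.985450, coefficient = 4
x_8 = 1.6000, f(x_8) = 0.999574, coefficient = 2
x_9 = 1.8000, f(x_9) = 0.973848, coefficient = 4
x_10 = 2.0000, f(x_10) = 0.909297, coefficient = 1

I ≈ (0.200000/3) × 21.242392 = 1.416159
Exact value: 1.416147
Error: 0.000013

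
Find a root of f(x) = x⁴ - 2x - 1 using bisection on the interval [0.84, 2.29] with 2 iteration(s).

f(x) = x⁴ - 2x - 1
Initial interval: [0.84, 2.29]

Iteration 1:
  c_1 = (0.840000 + 2.290000)/2 = 1.565000
  f(c_1) = f(1.565000) = 1.868703
  f(a) × f(c) < 0, new interval: [0.840000, 1.565000]
Iteration 2:
  c_2 = (0.840000 + 1.565000)/2 = 1.202500
  f(c_2) = f(1.202500) = -1.314066
  f(a) × f(c) ≥ 0, new interval: [1.202500, 1.565000]

After 2 iteration(s), the approximation is c_2 = 1.202500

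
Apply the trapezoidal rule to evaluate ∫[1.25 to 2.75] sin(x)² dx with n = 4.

f(x) = sin(x)²
a = 1.25, b = 2.75, n = 4
h = (b - a)/n = 0.375000

Trapezoidal rule: (h/2)[f(x₀) + 2f(x₁) + 2f(x₂) + ... + f(xₙ)]

x_0 = 1.2500, f(x_0) = 0.900572, coefficient = 1
x_1 = 1.6250, f(x_1) = 0.997065, coefficient = 2
x_2 = 2.0000, f(x_2) = 0.826822, coefficient = 2
x_3 = 2.3750, f(x_3) = 0.481199, coefficient = 2
x_4 = 2.7500, f(x_4) = 0.145665, coefficient = 1

I ≈ (0.375000/2) × 5.656408 = 1.060577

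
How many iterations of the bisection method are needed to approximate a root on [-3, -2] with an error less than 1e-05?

We need (b-a)/2^n ≤ 1e-05
(-2 - (-3))/2^n ≤ 1e-05
1/2^n ≤ 1e-05
2^n ≥ 100000
n ≥ log₂(100000) = 16.61
n ≥ 17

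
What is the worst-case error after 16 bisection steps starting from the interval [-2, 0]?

Bisection error bound: |error| ≤ (b-a)/2^n
|error| ≤ (0 - (-2))/2^16 = 2/2^16
|error| ≤ 0.0000305176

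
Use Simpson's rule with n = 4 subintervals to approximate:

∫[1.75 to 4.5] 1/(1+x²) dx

f(x) = 1/(1+x²)
a = 1.75, b = 4.5, n = 4
h = (b - a)/n = 0.687500

Simpson's rule: (h/3)[f(x₀) + 4f(x₁) + 2f(x₂) + ... + f(xₙ)]

x_0 = 1.7500, f(x_0) = 0.246154, coefficient = 1
x_1 = 2.4375, f(x_1) = 0.144063, coefficient = 4
x_2 = 3.1250, f(x_2) = 0.092888, coefficient = 2
x_3 = 3.8125, f(x_3) = 0.064370, coefficient = 4
x_4 = 4.5000, f(x_4) = 0.047059, coefficient = 1

I ≈ (0.687500/3) × 1.312722 = 0.300832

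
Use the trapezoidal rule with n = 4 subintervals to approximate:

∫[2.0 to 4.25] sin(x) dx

f(x) = sin(x)
a = 2.0, b = 4.25, n = 4
h = (b - a)/n = 0.562500

Trapezoidal rule: (h/2)[f(x₀) + 2f(x₁) + 2f(x₂) + ... + f(xₙ)]

x_0 = 2.0000, f(x_0) = 0.909297, coefficient = 1
x_1 = 2.5625, f(x_1) = 0.547265, coefficient = 2
x_2 = 3.1250, f(x_2) = 0.016592, coefficient = 2
x_3 = 3.6875, f(x_3) = -0.519194, coefficient = 2
x_4 = 4.2500, f(x_4) = -0.894989, coefficient = 1

I ≈ (0.562500/2) × 0.103634 = 0.029147
Exact value: 0.029941
Error: 0.000794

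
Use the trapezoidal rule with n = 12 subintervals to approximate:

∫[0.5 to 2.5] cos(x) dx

f(x) = cos(x)
a = 0.5, b = 2.5, n = 12
h = (b - a)/n = 0.166667

Trapezoidal rule: (h/2)[f(x₀) + 2f(x₁) + 2f(x₂) + ... + f(xₙ)]

x_0 = 0.5000, f(x_0) = 0.877583, coefficient = 1
x_1 = 0.6667, f(x_1) = 0.785887, coefficient = 2
x_2 = 0.8333, f(x_2) = 0.672412, coefficient = 2
x_3 = 1.0000, f(x_3) = 0.540302, coefficient = 2
x_4 = 1.1667, f(x_4) = 0.393219, coefficient = 2
x_5 = 1.3333, f(x_5) = 0.235238, coefficient = 2
x_6 = 1.5000, f(x_6) = 0.070737, coefficient = 2
x_7 = 1.6667, f(x_7) = -0.095724, coefficient = 2
x_8 = 1.8333, f(x_8) = -0.259531, coefficient = 2
x_9 = 2.0000, f(x_9) = -0.416147, coefficient = 2
x_10 = 2.1667, f(x_10) = -0.561229, coefficient = 2
x_11 = 2.3333, f(x_11) = -0.690758, coefficient = 2
x_12 = 2.5000, f(x_12) = -0.801144, coefficient = 1

I ≈ (0.166667/2) × 1.425251 = 0.118771
Exact value: 0.119047
Error: 0.000276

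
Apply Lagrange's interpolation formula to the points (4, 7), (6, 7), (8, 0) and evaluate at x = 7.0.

Lagrange interpolation formula:
P(x) = Σ yᵢ × Lᵢ(x)
where Lᵢ(x) = Π_{j≠i} (x - xⱼ)/(xᵢ - xⱼ)

L_0(7.0) = (7.0 - 6)/(4 - 6) × (7.0 - 8)/(4 - 8) = -0.125000
L_1(7.0) = (7.0 - 4)/(6 - 4) × (7.0 - 8)/(6 - 8) = 0.750000
L_2(7.0) = (7.0 - 4)/(8 - 4) × (7.0 - 6)/(8 - 6) = 0.375000

P(7.0) = 7×L_0(7.0) + 7×L_1(7.0) + 0×L_2(7.0)
P(7.0) = 4.375000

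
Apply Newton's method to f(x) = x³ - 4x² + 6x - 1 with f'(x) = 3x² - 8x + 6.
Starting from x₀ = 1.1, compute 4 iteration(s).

f(x) = x³ - 4x² + 6x - 1
f'(x) = 3x² - 8x + 6
x₀ = 1.1

Newton-Raphson formula: x_{n+1} = x_n - f(x_n)/f'(x_n)

Iteration 1:
  f(1.100000) = 2.091000
  f'(1.100000) = 0.830000
  x_1 = 1.100000 - 2.091000/0.830000 = -1.419277
Iteration 2:
  f(-1.419277) = -20.431970
  f'(-1.419277) = 23.397259
  x_2 = -1.419277 - (-20.431970)/23.397259 = -0.546014
Iteration 3:
  f(-0.546014) = -5.631390
  f'(-0.546014) = 11.262503
  x_3 = -0.546014 - (-5.631390)/11.262503 = -0.046001
Iteration 4:
  f(-0.046001) = -1.284570
  f'(-0.046001) = 6.374360
  x_4 = -0.046001 - (-1.284570)/6.374360 = 0.155520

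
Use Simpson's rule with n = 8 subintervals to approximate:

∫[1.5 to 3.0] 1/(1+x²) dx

f(x) = 1/(1+x²)
a = 1.5, b = 3.0, n = 8
h = (b - a)/n = 0.187500

Simpson's rule: (h/3)[f(x₀) + 4f(x₁) + 2f(x₂) + ... + f(xₙ)]

x_0 = 1.5000, f(x_0) = 0.307692, coefficient = 1
x_1 = 1.6875, f(x_1) = 0.259898, coefficient = 4
x_2 = 1.8750, f(x_2) = 0.221453, coefficient = 2
x_3 = 2.0625, f(x_3) = 0.190335, coefficient = 4
x_4 = 2.2500, f(x_4) = 0.164948, coefficient = 2
x_5 = 2.4375, f(x_5) = 0.144063, coefficient = 4
x_6 = 2.6250, f(x_6) = 0.126733, coefficient = 2
x_7 = 2.8125, f(x_7) = 0.112231, coefficient = 4
x_8 = 3.0000, f(x_8) = 0.100000, coefficient = 1

I ≈ (0.187500/3) × 4.260071 = 0.266254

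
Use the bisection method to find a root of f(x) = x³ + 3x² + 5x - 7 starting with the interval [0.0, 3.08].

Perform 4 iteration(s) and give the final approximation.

f(x) = x³ + 3x² + 5x - 7
Initial interval: [0.0, 3.08]

Iteration 1:
  c_1 = (0.000000 + 3.080000)/2 = 1.540000
  f(c_1) = f(1.540000) = 11.467064
  f(a) × f(c) < 0, new interval: [0.000000, 1.540000]
Iteration 2:
  c_2 = (0.000000 + 1.540000)/2 = 0.770000
  f(c_2) = f(0.770000) = -0.914767
  f(a) × f(c) ≥ 0, new interval: [0.770000, 1.540000]
Iteration 3:
  c_3 = (0.770000 + 1.540000)/2 = 1.155000
  f(c_3) = f(1.155000) = 4.317874
  f(a) × f(c) < 0, new interval: [0.770000, 1.155000]
Iteration 4:
  c_4 = (0.770000 + 1.155000)/2 = 0.962500
  f(c_4) = f(0.962500) = 1.483385
  f(a) × f(c) < 0, new interval: [0.770000, 0.962500]

After 4 iteration(s), the approximation is c_4 = 0.962500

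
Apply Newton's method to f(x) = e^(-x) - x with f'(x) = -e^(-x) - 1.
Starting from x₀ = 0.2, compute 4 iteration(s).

f(x) = e^(-x) - x
f'(x) = -e^(-x) - 1
x₀ = 0.2

Newton-Raphson formula: x_{n+1} = x_n - f(x_n)/f'(x_n)

Iteration 1:
  f(0.200000) = 0.618731
  f'(0.200000) = -1.818731
  x_1 = 0.200000 - 0.618731/(-1.818731) = 0.540199
Iteration 2:
  f(0.540199) = 0.042433
  f'(0.540199) = -1.582632
  x_2 = 0.540199 - 0.042433/(-1.582632) = 0.567011
Iteration 3:
  f(0.567011) = 0.000208
  f'(0.567011) = -1.567218
  x_3 = 0.567011 - 0.000208/(-1.567218) = 0.567143
Iteration 4:
  f(0.567143) = 0.000000
  f'(0.567143) = -1.567143
  x_4 = 0.567143 - 0.000000/(-1.567143) = 0.567143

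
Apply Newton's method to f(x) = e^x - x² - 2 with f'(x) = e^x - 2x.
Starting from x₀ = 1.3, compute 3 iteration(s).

f(x) = e^x - x² - 2
f'(x) = e^x - 2x
x₀ = 1.3

Newton-Raphson formula: x_{n+1} = x_n - f(x_n)/f'(x_n)

Iteration 1:
  f(1.300000) = -0.020703
  f'(1.300000) = 1.069297
  x_1 = 1.300000 - (-0.020703)/1.069297 = 1.319362
Iteration 2:
  f(1.319362) = 0.000317
  f'(1.319362) = 1.102309
  x_2 = 1.319362 - 0.000317/1.102309 = 1.319074
Iteration 3:
  f(1.319074) = 0.000000
  f'(1.319074) = 1.101808
  x_3 = 1.319074 - 0.000000/1.101808 = 1.319074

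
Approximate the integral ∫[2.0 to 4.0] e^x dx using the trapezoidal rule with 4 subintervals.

f(x) = e^x
a = 2.0, b = 4.0, n = 4
h = (b - a)/n = 0.500000

Trapezoidal rule: (h/2)[f(x₀) + 2f(x₁) + 2f(x₂) + ... + f(xₙ)]

x_0 = 2.0000, f(x_0) = 7.389056, coefficient = 1
x_1 = 2.5000, f(x_1) = 12.182494, coefficient = 2
x_2 = 3.0000, f(x_2) = 20.085537, coefficient = 2
x_3 = 3.5000, f(x_3) = 33.115452, coefficient = 2
x_4 = 4.0000, f(x_4) = 54.598150, coefficient = 1

I ≈ (0.500000/2) × 192.754172 = 48.188543
Exact value: 47.209094
Error: 0.979449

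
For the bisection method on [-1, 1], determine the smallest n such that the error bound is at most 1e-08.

We need (b-a)/2^n ≤ 1e-08
(1 - (-1))/2^n ≤ 1e-08
2/2^n ≤ 1e-08
2^n ≥ 200000000
n ≥ log₂(200000000) = 27.58
n ≥ 28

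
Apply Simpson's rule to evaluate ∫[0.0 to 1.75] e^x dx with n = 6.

f(x) = e^x
a = 0.0, b = 1.75, n = 6
h = (b - a)/n = 0.291667

Simpson's rule: (h/3)[f(x₀) + 4f(x₁) + 2f(x₂) + ... + f(xₙ)]

x_0 = 0.0000, f(x_0) = 1.000000, coefficient = 1
x_1 = 0.2917, f(x_1) = 1.338657, coefficient = 4
x_2 = 0.5833, f(x_2) = 1.792002, coefficient = 2
x_3 = 0.8750, f(x_3) = 2.398875, coefficient = 4
x_4 = 1.1667, f(x_4) = 3.211271, coefficient = 2
x_5 = 1.4583, f(x_5) = 4.298789, coefficient = 4
x_6 = 1.7500, f(x_6) = 5.754603, coefficient = 1

I ≈ (0.291667/3) × 48.906431 = 4.754792
Exact value: 4.754603
Error: 0.000189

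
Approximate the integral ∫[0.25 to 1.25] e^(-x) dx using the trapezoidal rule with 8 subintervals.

f(x) = e^(-x)
a = 0.25, b = 1.25, n = 8
h = (b - a)/n = 0.125000

Trapezoidal rule: (h/2)[f(x₀) + 2f(x₁) + 2f(x₂) + ... + f(xₙ)]

x_0 = 0.2500, f(x_0) = 0.778801, coefficient = 1
x_1 = 0.3750, f(x_1) = 0.687289, coefficient = 2
x_2 = 0.5000, f(x_2) = 0.606531, coefficient = 2
x_3 = 0.6250, f(x_3) = 0.535261, coefficient = 2
x_4 = 0.7500, f(x_4) = 0.472367, coefficient = 2
x_5 = 0.8750, f(x_5) = 0.416862, coefficient = 2
x_6 = 1.0000, f(x_6) = 0.367879, coefficient = 2
x_7 = 1.1250, f(x_7) = 0.324652, coefficient = 2
x_8 = 1.2500, f(x_8) = 0.286505, coefficient = 1

I ≈ (0.125000/2) × 7.886989 = 0.492937
Exact value: 0.492296
Error: 0.000641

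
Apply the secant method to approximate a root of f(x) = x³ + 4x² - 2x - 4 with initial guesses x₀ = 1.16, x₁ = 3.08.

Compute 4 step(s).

f(x) = x³ + 4x² - 2x - 4
x₀ = 1.16, x₁ = 3.08

Secant formula: x_{n+1} = x_n - f(x_n)(x_n - x_{n-1})/(f(x_n) - f(x_{n-1}))

Iteration 1:
  f(1.160000) = 0.623296
  f(3.080000) = 57.003712
  x_2 = 3.080000 - 57.003712×(3.080000 - 1.160000)/(57.003712 - 0.623296)
       = 1.138774
Iteration 2:
  f(3.080000) = 57.003712
  f(1.138774) = 0.386447
  x_3 = 1.138774 - 0.386447×(1.138774 - 3.080000)/(0.386447 - 57.003712)
       = 1.125524
Iteration 3:
  f(1.138774) = 0.386447
  f(1.125524) = 0.241988
  x_4 = 1.125524 - 0.241988×(1.125524 - 1.138774)/(0.241988 - 0.386447)
       = 1.103328
Iteration 4:
  f(1.125524) = 0.241988
  f(1.103328) = 0.005796
  x_5 = 1.103328 - 0.005796×(1.103328 - 1.125524)/(0.005796 - 0.241988)
       = 1.102784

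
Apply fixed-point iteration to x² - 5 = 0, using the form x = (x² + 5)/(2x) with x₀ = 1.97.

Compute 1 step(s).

Equation: x² - 5 = 0
Fixed-point form: x = (x² + 5)/(2x)
x₀ = 1.97

x_1 = g(1.970000) = 2.254036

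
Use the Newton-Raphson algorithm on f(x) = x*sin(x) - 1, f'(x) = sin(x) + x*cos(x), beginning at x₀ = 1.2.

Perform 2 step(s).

f(x) = x*sin(x) - 1
f'(x) = sin(x) + x*cos(x)
x₀ = 1.2

Newton-Raphson formula: x_{n+1} = x_n - f(x_n)/f'(x_n)

Iteration 1:
  f(1.200000) = 0.118447
  f'(1.200000) = 1.366868
  x_1 = 1.200000 - 0.118447/1.366868 = 1.113344
Iteration 2:
  f(1.113344) = -0.001129
  f'(1.113344) = 1.388904
  x_2 = 1.113344 - (-0.001129)/1.388904 = 1.114157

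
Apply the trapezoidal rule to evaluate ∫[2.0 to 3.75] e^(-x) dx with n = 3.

f(x) = e^(-x)
a = 2.0, b = 3.75, n = 3
h = (b - a)/n = 0.583333

Trapezoidal rule: (h/2)[f(x₀) + 2f(x₁) + 2f(x₂) + ... + f(xₙ)]

x_0 = 2.0000, f(x_0) = 0.135335, coefficient = 1
x_1 = 2.5833, f(x_1) = 0.075522, coefficient = 2
x_2 = 3.1667, f(x_2) = 0.042144, coefficient = 2
x_3 = 3.7500, f(x_3) = 0.023518, coefficient = 1

I ≈ (0.583333/2) × 0.394184 = 0.114970
Exact value: 0.111818
Error: 0.003153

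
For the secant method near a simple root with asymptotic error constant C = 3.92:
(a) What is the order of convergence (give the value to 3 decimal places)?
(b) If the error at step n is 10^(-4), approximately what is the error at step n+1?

(a) Secant method has superlinear convergence with order φ = (1+√5)/2 ≈ 1.618.
    This means |e_{n+1}| ≈ C|e_n|^1.618.

(b) With |e_n| = 10^(-4) and C = 3.92:
    |e_{n+1}| ≈ 3.92 × (10^(-4))^1.618 = 3.92 × 10^(-6.47)

(a) ≈ 1.618 (golden ratio); (b) |e_{n+1}| ≈ 1.322e-06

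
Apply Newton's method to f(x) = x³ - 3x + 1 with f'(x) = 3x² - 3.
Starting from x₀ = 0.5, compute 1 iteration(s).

f(x) = x³ - 3x + 1
f'(x) = 3x² - 3
x₀ = 0.5

Newton-Raphson formula: x_{n+1} = x_n - f(x_n)/f'(x_n)

Iteration 1:
  f(0.500000) = -0.375000
  f'(0.500000) = -2.250000
  x_1 = 0.500000 - (-0.375000)/(-2.250000) = 0.333333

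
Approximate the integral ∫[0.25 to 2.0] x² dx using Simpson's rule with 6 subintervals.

f(x) = x²
a = 0.25, b = 2.0, n = 6
h = (b - a)/n = 0.291667

Simpson's rule: (h/3)[f(x₀) + 4f(x₁) + 2f(x₂) + ... + f(xₙ)]

x_0 = 0.2500, f(x_0) = 0.062500, coefficient = 1
x_1 = 0.5417, f(x_1) = 0.293403, coefficient = 4
x_2 = 0.8333, f(x_2) = 0.694444, coefficient = 2
x_3 = 1.1250, f(x_3) = 1.265625, coefficient = 4
x_4 = 1.4167, f(x_4) = 2.006944, coefficient = 2
x_5 = 1.7083, f(x_5) = 2.918403, coefficient = 4
x_6 = 2.0000, f(x_6) = 4.000000, coefficient = 1

I ≈ (0.291667/3) × 27.375000 = 2.661458
Exact value: 2.661458
Error: 0.000000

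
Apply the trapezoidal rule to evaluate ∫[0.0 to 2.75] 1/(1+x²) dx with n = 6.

f(x) = 1/(1+x²)
a = 0.0, b = 2.75, n = 6
h = (b - a)/n = 0.458333

Trapezoidal rule: (h/2)[f(x₀) + 2f(x₁) + 2f(x₂) + ... + f(xₙ)]

x_0 = 0.0000, f(x_0) = 1.000000, coefficient = 1
x_1 = 0.4583, f(x_1) = 0.826399, coefficient = 2
x_2 = 0.9167, f(x_2) = 0.543396, coefficient = 2
x_3 = 1.3750, f(x_3) = 0.345946, coefficient = 2
x_4 = 1.8333, f(x_4) = 0.229299, coefficient = 2
x_5 = 2.2917, f(x_5) = 0.159956, coefficient = 2
x_6 = 2.7500, f(x_6) = 0.116788, coefficient = 1

I ≈ (0.458333/2) × 5.326780 = 1.220720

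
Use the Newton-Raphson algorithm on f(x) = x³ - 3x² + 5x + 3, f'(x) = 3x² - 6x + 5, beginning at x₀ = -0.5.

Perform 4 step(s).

f(x) = x³ - 3x² + 5x + 3
f'(x) = 3x² - 6x + 5
x₀ = -0.5

Newton-Raphson formula: x_{n+1} = x_n - f(x_n)/f'(x_n)

Iteration 1:
  f(-0.500000) = -0.375000
  f'(-0.500000) = 8.750000
  x_1 = -0.500000 - (-0.375000)/8.750000 = -0.457143
Iteration 2:
  f(-0.457143) = -0.008187
  f'(-0.457143) = 8.369796
  x_2 = -0.457143 - (-0.008187)/8.369796 = -0.456165
Iteration 3:
  f(-0.456165) = -0.000004
  f'(-0.456165) = 8.361247
  x_3 = -0.456165 - (-0.000004)/8.361247 = -0.456164
Iteration 4:
  f(-0.456164) = 0.000000
  f'(-0.456164) = 8.361243
  x_4 = -0.456164 - 0.000000/8.361243 = -0.456164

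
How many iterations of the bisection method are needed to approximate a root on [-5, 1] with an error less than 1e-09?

We need (b-a)/2^n ≤ 1e-09
(1 - (-5))/2^n ≤ 1e-09
6/2^n ≤ 1e-09
2^n ≥ 6000000000
n ≥ log₂(6000000000) = 32.48
n ≥ 33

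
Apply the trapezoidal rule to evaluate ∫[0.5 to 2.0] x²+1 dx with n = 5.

f(x) = x²+1
a = 0.5, b = 2.0, n = 5
h = (b - a)/n = 0.300000

Trapezoidal rule: (h/2)[f(x₀) + 2f(x₁) + 2f(x₂) + ... + f(xₙ)]

x_0 = 0.5000, f(x_0) = 1.250000, coefficient = 1
x_1 = 0.8000, f(x_1) = 1.640000, coefficient = 2
x_2 = 1.1000, f(x_2) = 2.210000, coefficient = 2
x_3 = 1.4000, f(x_3) = 2.960000, coefficient = 2
x_4 = 1.7000, f(x_4) = 3.890000, coefficient = 2
x_5 = 2.0000, f(x_5) = 5.000000, coefficient = 1

I ≈ (0.300000/2) × 27.650000 = 4.147500
Exact value: 4.125000
Error: 0.022500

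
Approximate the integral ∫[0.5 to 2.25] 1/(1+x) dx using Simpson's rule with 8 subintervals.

f(x) = 1/(1+x)
a = 0.5, b = 2.25, n = 8
h = (b - a)/n = 0.218750

Simpson's rule: (h/3)[f(x₀) + 4f(x₁) + 2f(x₂) + ... + f(xₙ)]

x_0 = 0.5000, f(x_0) = 0.666667, coefficient = 1
x_1 = 0.7188, f(x_1) = 0.581818, coefficient = 4
x_2 = 0.9375, f(x_2) = 0.516129, coefficient = 2
x_3 = 1.1562, f(x_3) = 0.463768, coefficient = 4
x_4 = 1.3750, f(x_4) = 0.421053, coefficient = 2
x_5 = 1.5938, f(x_5) = 0.385542, coefficient = 4
x_6 = 1.8125, f(x_6) = 0.355556, coefficient = 2
x_7 = 2.0312, f(x_7) = 0.329897, coefficient = 4
x_8 = 2.2500, f(x_8) = 0.307692, coefficient = 1

I ≈ (0.218750/3) × 10.603935 = 0.773204
Exact value: 0.773190
Error: 0.000014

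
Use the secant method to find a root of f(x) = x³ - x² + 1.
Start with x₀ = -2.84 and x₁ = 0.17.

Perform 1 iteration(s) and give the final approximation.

f(x) = x³ - x² + 1
x₀ = -2.84, x₁ = 0.17

Secant formula: x_{n+1} = x_n - f(x_n)(x_n - x_{n-1})/(f(x_n) - f(x_{n-1}))

Iteration 1:
  f(-2.840000) = -29.971904
  f(0.170000) = 0.976013
  x_2 = 0.170000 - 0.976013×(0.170000 - (-2.840000))/(0.976013 - (-29.971904))
       = 0.075073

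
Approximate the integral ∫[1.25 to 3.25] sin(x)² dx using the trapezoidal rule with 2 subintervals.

f(x) = sin(x)²
a = 1.25, b = 3.25, n = 2
h = (b - a)/n = 1.000000

Trapezoidal rule: (h/2)[f(x₀) + 2f(x₁) + 2f(x₂) + ... + f(xₙ)]

x_0 = 1.2500, f(x_0) = 0.900572, coefficient = 1
x_1 = 2.2500, f(x_1) = 0.605398, coefficient = 2
x_2 = 3.2500, f(x_2) = 0.011706, coefficient = 1

I ≈ (1.000000/2) × 2.123074 = 1.061537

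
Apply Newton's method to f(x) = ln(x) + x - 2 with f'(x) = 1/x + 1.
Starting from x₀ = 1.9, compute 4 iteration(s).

f(x) = ln(x) + x - 2
f'(x) = 1/x + 1
x₀ = 1.9

Newton-Raphson formula: x_{n+1} = x_n - f(x_n)/f'(x_n)

Iteration 1:
  f(1.900000) = 0.541854
  f'(1.900000) = 1.526316
  x_1 = 1.900000 - 0.541854/1.526316 = 1.544992
Iteration 2:
  f(1.544992) = -0.019989
  f'(1.544992) = 1.647252
  x_2 = 1.544992 - (-0.019989)/1.647252 = 1.557127
Iteration 3:
  f(1.557127) = -0.000031
  f'(1.557127) = 1.642208
  x_3 = 1.557127 - (-0.000031)/1.642208 = 1.557146
Iteration 4:
  f(1.557146) = 0.000000
  f'(1.557146) = 1.642201
  x_4 = 1.557146 - 0.000000/1.642201 = 1.557146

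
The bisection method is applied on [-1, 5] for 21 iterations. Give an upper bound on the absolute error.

Bisection error bound: |error| ≤ (b-a)/2^n
|error| ≤ (5 - (-1))/2^21 = 6/2^21
|error| ≤ 0.0000028610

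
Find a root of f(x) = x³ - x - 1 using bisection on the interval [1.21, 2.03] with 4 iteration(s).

f(x) = x³ - x - 1
Initial interval: [1.21, 2.03]

Iteration 1:
  c_1 = (1.210000 + 2.030000)/2 = 1.620000
  f(c_1) = f(1.620000) = 1.631528
  f(a) × f(c) < 0, new interval: [1.210000, 1.620000]
Iteration 2:
  c_2 = (1.210000 + 1.620000)/2 = 1.415000
  f(c_2) = f(1.415000) = 0.418148
  f(a) × f(c) < 0, new interval: [1.210000, 1.415000]
Iteration 3:
  c_3 = (1.210000 + 1.415000)/2 = 1.312500
  f(c_3) = f(1.312500) = -0.051514
  f(a) × f(c) ≥ 0, new interval: [1.312500, 1.415000]
Iteration 4:
  c_4 = (1.312500 + 1.415000)/2 = 1.363750
  f(c_4) = f(1.363750) = 0.172571
  f(a) × f(c) < 0, new interval: [1.312500, 1.363750]

After 4 iteration(s), the approximation is c_4 = 1.363750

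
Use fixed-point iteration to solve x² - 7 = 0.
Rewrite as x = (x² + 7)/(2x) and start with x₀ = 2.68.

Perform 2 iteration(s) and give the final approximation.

Equation: x² - 7 = 0
Fixed-point form: x = (x² + 7)/(2x)
x₀ = 2.68

x_1 = g(2.680000) = 2.645970
x_2 = g(2.645970) = 2.645751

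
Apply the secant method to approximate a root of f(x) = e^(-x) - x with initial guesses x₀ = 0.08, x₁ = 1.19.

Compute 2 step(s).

f(x) = e^(-x) - x
x₀ = 0.08, x₁ = 1.19

Secant formula: x_{n+1} = x_n - f(x_n)(x_n - x_{n-1})/(f(x_n) - f(x_{n-1}))

Iteration 1:
  f(0.080000) = 0.843116
  f(1.190000) = -0.885779
  x_2 = 1.190000 - (-0.885779)×(1.190000 - 0.080000)/(-0.885779 - 0.843116)
       = 0.621305
Iteration 2:
  f(1.190000) = -0.885779
  f(0.621305) = -0.084062
  x_3 = 0.621305 - (-0.084062)×(0.621305 - 1.190000)/(-0.084062 - (-0.885779))
       = 0.561676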